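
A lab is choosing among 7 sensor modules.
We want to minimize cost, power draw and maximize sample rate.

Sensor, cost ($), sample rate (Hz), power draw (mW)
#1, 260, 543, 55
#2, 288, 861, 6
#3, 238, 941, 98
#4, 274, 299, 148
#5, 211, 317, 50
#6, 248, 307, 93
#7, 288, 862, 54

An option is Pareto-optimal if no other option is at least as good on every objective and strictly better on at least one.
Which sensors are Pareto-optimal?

#1, #2, #3, #5, #7

#1: not dominated.
#2: not dominated (best power draw).
#3: not dominated (best sample rate).
#4: dominated by #1 (cost 260≤274, sample rate 543≥299, power draw 55≤148).
#5: not dominated (best cost).
#6: dominated by #5 (cost 211≤248, sample rate 317≥307, power draw 50≤93).
#7: not dominated.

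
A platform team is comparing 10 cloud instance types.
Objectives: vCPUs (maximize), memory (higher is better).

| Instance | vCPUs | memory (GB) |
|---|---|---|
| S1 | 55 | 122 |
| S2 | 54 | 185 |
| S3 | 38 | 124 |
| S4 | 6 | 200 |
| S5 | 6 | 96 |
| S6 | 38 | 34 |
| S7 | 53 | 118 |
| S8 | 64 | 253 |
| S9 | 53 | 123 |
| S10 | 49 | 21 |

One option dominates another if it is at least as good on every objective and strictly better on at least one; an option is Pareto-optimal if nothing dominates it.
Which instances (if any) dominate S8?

none

S1: worse on vCPUs (55 vs 64).
S2: worse on vCPUs (54 vs 64).
S3: worse on vCPUs (38 vs 64).
S4: worse on vCPUs (6 vs 64).
S5: worse on vCPUs (6 vs 64).
S6: worse on vCPUs (38 vs 64).
S7: worse on vCPUs (53 vs 64).
S9: worse on vCPUs (53 vs 64).
S10: worse on vCPUs (49 vs 64).
No option dominates S8.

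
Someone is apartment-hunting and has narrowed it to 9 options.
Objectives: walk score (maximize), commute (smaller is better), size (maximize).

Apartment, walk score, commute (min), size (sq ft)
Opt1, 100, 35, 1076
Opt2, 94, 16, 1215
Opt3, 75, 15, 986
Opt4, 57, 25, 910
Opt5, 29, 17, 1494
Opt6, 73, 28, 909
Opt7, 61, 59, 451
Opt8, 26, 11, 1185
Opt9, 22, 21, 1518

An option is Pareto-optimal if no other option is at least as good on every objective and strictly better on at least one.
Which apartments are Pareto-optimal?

Opt1, Opt2, Opt3, Opt5, Opt8, Opt9

Opt1: not dominated (best walk score).
Opt2: not dominated.
Opt3: not dominated.
Opt4: dominated by Opt2 (walk score 94≥57, commute 16≤25, size 1215≥910).
Opt5: not dominated.
Opt6: dominated by Opt2 (walk score 94≥73, commute 16≤28, size 1215≥909).
Opt7: dominated by Opt1 (walk score 100≥61, commute 35≤59, size 1076≥451).
Opt8: not dominated (best commute).
Opt9: not dominated (best size).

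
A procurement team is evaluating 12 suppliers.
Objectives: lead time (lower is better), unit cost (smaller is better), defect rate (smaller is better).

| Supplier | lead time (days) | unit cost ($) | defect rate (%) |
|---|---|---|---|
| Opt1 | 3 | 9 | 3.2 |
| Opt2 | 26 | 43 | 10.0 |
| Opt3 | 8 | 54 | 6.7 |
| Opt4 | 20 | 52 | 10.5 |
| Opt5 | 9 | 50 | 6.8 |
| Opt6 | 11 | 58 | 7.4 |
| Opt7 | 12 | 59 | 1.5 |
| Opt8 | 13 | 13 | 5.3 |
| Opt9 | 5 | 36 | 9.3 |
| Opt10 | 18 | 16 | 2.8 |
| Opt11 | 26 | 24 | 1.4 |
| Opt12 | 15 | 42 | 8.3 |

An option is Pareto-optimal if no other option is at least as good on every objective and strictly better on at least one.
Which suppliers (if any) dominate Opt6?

Opt1, Opt3, Opt5

Opt1: lead time 3≤11, unit cost 9≤58, defect rate 3.2≤7.4 — dominates Opt6.
Opt3: lead time 8≤11, unit cost 54≤58, defect rate 6.7≤7.4 — dominates Opt6.
Opt5: lead time 9≤11, unit cost 50≤58, defect rate 6.8≤7.4 — dominates Opt6.
Others (Opt2, Opt4, Opt7, Opt8, Opt9, Opt10, Opt11, Opt12) are each worse than Opt6 on at least one objective.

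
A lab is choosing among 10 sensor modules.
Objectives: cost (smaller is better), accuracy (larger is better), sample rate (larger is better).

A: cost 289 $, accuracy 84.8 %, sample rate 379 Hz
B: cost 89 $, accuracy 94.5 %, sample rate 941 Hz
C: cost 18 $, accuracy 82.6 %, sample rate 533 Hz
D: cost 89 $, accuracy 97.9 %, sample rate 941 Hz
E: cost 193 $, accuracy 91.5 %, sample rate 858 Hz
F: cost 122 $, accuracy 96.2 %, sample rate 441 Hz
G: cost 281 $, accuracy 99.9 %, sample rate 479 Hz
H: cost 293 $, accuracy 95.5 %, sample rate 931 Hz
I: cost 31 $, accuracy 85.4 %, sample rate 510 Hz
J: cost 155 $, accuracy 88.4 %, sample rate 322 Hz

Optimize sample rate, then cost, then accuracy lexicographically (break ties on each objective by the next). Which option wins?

D

First maximize sample rate: best is 941, kept {B, D}.
Then minimize cost: best is 89, kept {B, D}.
Then maximize accuracy: best is 97.9, kept {D}.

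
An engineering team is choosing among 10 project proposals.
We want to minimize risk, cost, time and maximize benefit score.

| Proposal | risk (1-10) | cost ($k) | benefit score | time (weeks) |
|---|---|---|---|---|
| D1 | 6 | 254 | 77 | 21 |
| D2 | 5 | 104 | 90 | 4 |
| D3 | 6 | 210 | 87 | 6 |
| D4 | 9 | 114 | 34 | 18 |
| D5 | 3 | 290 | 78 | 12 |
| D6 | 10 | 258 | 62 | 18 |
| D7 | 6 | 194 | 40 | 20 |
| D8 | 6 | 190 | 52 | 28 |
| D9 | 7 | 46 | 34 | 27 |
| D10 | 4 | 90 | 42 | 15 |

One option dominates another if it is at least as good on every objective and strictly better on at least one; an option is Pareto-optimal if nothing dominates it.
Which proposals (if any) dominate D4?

D2: risk 5≤9, cost 104≤114, benefit score 90≥34, time 4≤18 — dominates D4.
D10: risk 4≤9, cost 90≤114, benefit score 42≥34, time 15≤18 — dominates D4.
Others (D1, D3, D5, D6, D7, D8, D9) are each worse than D4 on at least one objective.

D2, D10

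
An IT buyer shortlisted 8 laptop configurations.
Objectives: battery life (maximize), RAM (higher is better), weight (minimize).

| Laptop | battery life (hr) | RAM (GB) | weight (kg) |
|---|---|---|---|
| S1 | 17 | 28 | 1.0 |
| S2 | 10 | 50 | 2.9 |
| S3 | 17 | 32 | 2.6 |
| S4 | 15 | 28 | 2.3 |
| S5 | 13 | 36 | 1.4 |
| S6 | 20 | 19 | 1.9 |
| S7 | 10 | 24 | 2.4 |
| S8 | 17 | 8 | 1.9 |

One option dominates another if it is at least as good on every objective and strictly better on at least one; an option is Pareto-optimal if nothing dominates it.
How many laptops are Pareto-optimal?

5

S1: not dominated (best weight).
S2: not dominated (best RAM).
S3: not dominated.
S4: dominated by S1 (battery life 17≥15, RAM 28≥28, weight 1.0≤2.3).
S5: not dominated.
S6: not dominated (best battery life).
S7: dominated by S1 (battery life 17≥10, RAM 28≥24, weight 1.0≤2.4).
S8: dominated by S1 (battery life 17≥17, RAM 28≥8, weight 1.0≤1.9).
Pareto-optimal: S1, S2, S3, S5, S6 → 5.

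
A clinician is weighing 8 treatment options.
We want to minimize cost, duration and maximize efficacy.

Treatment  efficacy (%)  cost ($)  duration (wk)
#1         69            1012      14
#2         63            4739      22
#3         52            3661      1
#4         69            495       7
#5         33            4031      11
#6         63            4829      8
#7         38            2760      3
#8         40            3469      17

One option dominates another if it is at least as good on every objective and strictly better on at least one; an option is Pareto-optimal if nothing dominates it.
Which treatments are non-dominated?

#1: dominated by #4 (efficacy 69≥69, cost 495≤1012, duration 7≤14).
#2: dominated by #1 (efficacy 69≥63, cost 1012≤4739, duration 14≤22).
#3: not dominated (best duration).
#4: not dominated (best cost).
#5: dominated by #3 (efficacy 52≥33, cost 3661≤4031, duration 1≤11).
#6: dominated by #4 (efficacy 69≥63, cost 495≤4829, duration 7≤8).
#7: not dominated.
#8: dominated by #1 (efficacy 69≥40, cost 1012≤3469, duration 14≤17).

#3, #4, #7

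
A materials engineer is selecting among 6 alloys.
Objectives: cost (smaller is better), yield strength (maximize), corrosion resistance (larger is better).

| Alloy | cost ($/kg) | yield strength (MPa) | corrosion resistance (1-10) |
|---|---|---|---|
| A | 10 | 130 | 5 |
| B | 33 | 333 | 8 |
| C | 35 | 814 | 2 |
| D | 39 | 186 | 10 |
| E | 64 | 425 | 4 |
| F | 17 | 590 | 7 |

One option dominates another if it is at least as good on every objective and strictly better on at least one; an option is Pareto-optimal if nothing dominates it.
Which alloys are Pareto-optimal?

A: not dominated (best cost).
B: not dominated.
C: not dominated (best yield strength).
D: not dominated (best corrosion resistance).
E: dominated by F (cost 17≤64, yield strength 590≥425, corrosion resistance 7≥4).
F: not dominated.

A, B, C, D, F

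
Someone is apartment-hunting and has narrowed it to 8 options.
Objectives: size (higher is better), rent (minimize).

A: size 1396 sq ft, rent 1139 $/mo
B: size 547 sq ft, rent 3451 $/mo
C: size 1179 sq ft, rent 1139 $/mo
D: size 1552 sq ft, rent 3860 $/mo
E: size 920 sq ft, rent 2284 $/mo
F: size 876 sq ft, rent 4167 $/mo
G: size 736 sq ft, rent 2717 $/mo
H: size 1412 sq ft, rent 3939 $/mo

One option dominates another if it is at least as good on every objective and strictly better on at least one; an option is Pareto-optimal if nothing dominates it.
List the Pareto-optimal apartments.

A, D

A: not dominated.
B: dominated by A (size 1396≥547, rent 1139≤3451).
C: dominated by A (size 1396≥1179, rent 1139≤1139).
D: not dominated (best size).
E: dominated by A (size 1396≥920, rent 1139≤2284).
F: dominated by A (size 1396≥876, rent 1139≤4167).
G: dominated by A (size 1396≥736, rent 1139≤2717).
H: dominated by D (size 1552≥1412, rent 3860≤3939).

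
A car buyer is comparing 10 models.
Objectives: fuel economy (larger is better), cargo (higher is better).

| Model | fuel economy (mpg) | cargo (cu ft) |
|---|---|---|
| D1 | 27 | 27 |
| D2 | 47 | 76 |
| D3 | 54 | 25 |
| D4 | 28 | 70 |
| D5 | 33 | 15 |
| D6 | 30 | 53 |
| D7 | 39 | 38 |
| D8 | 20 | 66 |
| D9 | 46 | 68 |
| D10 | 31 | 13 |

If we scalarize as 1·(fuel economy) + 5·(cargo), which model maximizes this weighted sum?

D1: 1·27 + 5·27 = 162
D2: 1·47 + 5·76 = 427
D3: 1·54 + 5·25 = 179
D4: 1·28 + 5·70 = 378
D5: 1·33 + 5·15 = 108
D6: 1·30 + 5·53 = 295
D7: 1·39 + 5·38 = 229
D8: 1·20 + 5·66 = 350
D9: 1·46 + 5·68 = 386
D10: 1·31 + 5·13 = 96
Highest: D2 at 427.

D2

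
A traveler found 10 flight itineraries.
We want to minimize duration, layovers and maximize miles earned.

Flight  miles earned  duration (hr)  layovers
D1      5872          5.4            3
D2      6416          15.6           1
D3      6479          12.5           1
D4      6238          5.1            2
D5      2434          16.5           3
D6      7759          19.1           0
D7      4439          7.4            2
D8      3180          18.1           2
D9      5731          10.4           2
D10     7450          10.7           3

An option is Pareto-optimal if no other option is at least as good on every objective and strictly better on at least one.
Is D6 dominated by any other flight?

D1: worse on miles earned (5872 vs 7759).
D2: worse on miles earned (6416 vs 7759).
D3: worse on miles earned (6479 vs 7759).
D4: worse on miles earned (6238 vs 7759).
D5: worse on miles earned (2434 vs 7759).
D7: worse on miles earned (4439 vs 7759).
D8: worse on miles earned (3180 vs 7759).
D9: worse on miles earned (5731 vs 7759).
D10: worse on miles earned (7450 vs 7759).
No option is at least as good as D6 on every objective and strictly better on one.

No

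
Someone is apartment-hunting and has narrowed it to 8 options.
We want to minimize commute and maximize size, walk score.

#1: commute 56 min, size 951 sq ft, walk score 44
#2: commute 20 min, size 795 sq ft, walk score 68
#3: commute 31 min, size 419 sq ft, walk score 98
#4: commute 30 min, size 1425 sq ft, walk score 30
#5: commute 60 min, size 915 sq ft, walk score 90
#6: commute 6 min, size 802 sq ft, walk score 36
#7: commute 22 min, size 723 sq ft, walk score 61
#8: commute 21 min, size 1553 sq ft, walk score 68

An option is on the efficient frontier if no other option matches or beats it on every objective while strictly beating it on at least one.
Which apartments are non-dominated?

#2, #3, #5, #6, #8

#1: dominated by #8 (commute 21≤56, size 1553≥951, walk score 68≥44).
#2: not dominated.
#3: not dominated (best walk score).
#4: dominated by #8 (commute 21≤30, size 1553≥1425, walk score 68≥30).
#5: not dominated.
#6: not dominated (best commute).
#7: dominated by #2 (commute 20≤22, size 795≥723, walk score 68≥61).
#8: not dominated (best size).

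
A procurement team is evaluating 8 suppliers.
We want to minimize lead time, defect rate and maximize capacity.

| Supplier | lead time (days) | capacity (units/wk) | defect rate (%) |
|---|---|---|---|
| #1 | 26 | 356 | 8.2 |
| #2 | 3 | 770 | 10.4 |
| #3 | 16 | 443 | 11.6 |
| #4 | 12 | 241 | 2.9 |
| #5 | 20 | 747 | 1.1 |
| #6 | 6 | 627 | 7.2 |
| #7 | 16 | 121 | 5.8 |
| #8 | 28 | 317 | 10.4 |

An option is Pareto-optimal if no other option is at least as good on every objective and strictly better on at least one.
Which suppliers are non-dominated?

#1: dominated by #5 (lead time 20≤26, capacity 747≥356, defect rate 1.1≤8.2).
#2: not dominated (best lead time).
#3: dominated by #2 (lead time 3≤16, capacity 770≥443, defect rate 10.4≤11.6).
#4: not dominated.
#5: not dominated (best defect rate).
#6: not dominated.
#7: dominated by #4 (lead time 12≤16, capacity 241≥121, defect rate 2.9≤5.8).
#8: dominated by #1 (lead time 26≤28, capacity 356≥317, defect rate 8.2≤10.4).

#2, #4, #5, #6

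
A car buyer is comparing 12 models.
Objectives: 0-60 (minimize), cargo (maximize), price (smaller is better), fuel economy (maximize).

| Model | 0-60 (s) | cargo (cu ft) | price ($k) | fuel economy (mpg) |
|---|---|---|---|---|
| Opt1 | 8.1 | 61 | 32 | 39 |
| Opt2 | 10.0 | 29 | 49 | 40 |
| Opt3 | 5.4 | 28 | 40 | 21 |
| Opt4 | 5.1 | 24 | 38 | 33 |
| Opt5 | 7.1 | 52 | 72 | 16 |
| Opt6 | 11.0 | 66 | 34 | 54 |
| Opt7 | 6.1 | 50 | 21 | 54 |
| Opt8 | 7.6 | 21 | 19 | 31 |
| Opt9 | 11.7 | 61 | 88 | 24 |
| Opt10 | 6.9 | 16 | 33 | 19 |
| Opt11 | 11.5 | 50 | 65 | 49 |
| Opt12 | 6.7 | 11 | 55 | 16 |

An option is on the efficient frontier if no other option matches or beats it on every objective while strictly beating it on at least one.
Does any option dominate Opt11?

Yes

Opt6 vs Opt11: 0-60 11.0≤11.5, cargo 66≥50, price 34≤65, fuel economy 54≥49 — Opt6 is at least as good on every objective and strictly better on at least one, so Opt6 dominates Opt11.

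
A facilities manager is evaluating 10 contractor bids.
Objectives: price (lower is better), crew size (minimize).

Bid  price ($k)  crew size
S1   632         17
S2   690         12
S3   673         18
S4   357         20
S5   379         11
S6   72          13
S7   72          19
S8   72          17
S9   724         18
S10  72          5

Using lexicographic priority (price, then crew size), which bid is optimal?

First minimize price: best is 72, kept {S6, S7, S8, S10}.
Then minimize crew size: best is 5, kept {S10}.

S10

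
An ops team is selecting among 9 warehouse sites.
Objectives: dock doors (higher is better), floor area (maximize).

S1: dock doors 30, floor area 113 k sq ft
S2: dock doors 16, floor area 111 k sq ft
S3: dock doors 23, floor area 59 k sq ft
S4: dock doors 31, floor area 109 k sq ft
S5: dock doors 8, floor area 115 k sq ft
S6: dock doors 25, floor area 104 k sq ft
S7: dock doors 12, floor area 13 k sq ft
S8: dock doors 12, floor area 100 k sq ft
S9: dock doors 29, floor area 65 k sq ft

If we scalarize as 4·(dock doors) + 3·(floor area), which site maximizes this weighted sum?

S1

S1: 4·30 + 3·113 = 459
S2: 4·16 + 3·111 = 397
S3: 4·23 + 3·59 = 269
S4: 4·31 + 3·109 = 451
S5: 4·8 + 3·115 = 377
S6: 4·25 + 3·104 = 412
S7: 4·12 + 3·13 = 87
S8: 4·12 + 3·100 = 348
S9: 4·29 + 3·65 = 311
Highest: S1 at 459.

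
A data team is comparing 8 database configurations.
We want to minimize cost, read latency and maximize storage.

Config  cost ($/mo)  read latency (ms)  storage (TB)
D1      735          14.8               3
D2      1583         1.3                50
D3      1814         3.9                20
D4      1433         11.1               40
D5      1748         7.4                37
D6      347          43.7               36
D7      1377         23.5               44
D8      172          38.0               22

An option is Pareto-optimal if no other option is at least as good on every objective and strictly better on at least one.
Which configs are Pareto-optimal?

D1: not dominated.
D2: not dominated (best read latency).
D3: dominated by D2 (cost 1583≤1814, read latency 1.3≤3.9, storage 50≥20).
D4: not dominated.
D5: dominated by D2 (cost 1583≤1748, read latency 1.3≤7.4, storage 50≥37).
D6: not dominated.
D7: not dominated.
D8: not dominated (best cost).

D1, D2, D4, D6, D7, D8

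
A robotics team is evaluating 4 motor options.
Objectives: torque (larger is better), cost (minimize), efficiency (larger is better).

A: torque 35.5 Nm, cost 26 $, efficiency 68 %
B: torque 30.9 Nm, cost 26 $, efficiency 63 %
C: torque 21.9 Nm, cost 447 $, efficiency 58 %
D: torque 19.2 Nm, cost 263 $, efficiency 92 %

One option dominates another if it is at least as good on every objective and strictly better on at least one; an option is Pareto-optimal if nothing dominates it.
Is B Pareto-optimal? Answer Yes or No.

No

A vs B: torque 35.5≥30.9, cost 26≤26, efficiency 68≥63 — A is at least as good on every objective and strictly better on at least one, so A dominates B.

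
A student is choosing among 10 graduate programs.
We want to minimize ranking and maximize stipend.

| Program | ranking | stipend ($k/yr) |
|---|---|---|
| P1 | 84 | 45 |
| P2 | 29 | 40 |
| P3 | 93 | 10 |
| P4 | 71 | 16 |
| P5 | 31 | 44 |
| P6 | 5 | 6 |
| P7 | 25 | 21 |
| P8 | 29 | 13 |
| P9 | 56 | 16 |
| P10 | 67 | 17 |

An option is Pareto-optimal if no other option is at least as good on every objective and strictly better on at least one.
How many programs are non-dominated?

5

P1: not dominated (best stipend).
P2: not dominated.
P3: dominated by P1 (ranking 84≤93, stipend 45≥10).
P4: dominated by P2 (ranking 29≤71, stipend 40≥16).
P5: not dominated.
P6: not dominated (best ranking).
P7: not dominated.
P8: dominated by P2 (ranking 29≤29, stipend 40≥13).
P9: dominated by P2 (ranking 29≤56, stipend 40≥16).
P10: dominated by P2 (ranking 29≤67, stipend 40≥17).
Pareto-optimal: P1, P2, P5, P6, P7 → 5.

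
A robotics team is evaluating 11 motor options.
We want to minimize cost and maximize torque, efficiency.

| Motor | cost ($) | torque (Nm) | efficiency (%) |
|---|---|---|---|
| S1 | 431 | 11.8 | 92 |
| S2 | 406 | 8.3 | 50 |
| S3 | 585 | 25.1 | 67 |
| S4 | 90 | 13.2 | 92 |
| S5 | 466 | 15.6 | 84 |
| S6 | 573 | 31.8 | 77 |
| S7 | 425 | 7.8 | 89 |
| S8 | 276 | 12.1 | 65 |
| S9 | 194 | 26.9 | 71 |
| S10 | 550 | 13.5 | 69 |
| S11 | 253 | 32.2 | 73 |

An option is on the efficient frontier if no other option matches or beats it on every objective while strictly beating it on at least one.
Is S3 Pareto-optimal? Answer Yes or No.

No

S6 vs S3: cost 573≤585, torque 31.8≥25.1, efficiency 77≥67 — S6 is at least as good on every objective and strictly better on at least one, so S6 dominates S3.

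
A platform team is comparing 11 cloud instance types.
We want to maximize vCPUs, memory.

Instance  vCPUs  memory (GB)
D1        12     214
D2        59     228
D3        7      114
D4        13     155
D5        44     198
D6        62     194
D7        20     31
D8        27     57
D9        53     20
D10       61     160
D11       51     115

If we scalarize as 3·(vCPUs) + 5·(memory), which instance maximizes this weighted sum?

D1: 3·12 + 5·214 = 1106
D2: 3·59 + 5·228 = 1317
D3: 3·7 + 5·114 = 591
D4: 3·13 + 5·155 = 814
D5: 3·44 + 5·198 = 1122
D6: 3·62 + 5·194 = 1156
D7: 3·20 + 5·31 = 215
D8: 3·27 + 5·57 = 366
D9: 3·53 + 5·20 = 259
D10: 3·61 + 5·160 = 983
D11: 3·51 + 5·115 = 728
Highest: D2 at 1317.

D2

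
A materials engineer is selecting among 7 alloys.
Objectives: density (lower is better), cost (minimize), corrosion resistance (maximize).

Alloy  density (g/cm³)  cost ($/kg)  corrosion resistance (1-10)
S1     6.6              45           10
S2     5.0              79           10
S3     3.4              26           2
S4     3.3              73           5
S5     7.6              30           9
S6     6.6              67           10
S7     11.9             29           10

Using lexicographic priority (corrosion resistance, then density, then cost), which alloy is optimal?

S2

First maximize corrosion resistance: best is 10, kept {S1, S2, S6, S7}.
Then minimize density: best is 5.0, kept {S2}.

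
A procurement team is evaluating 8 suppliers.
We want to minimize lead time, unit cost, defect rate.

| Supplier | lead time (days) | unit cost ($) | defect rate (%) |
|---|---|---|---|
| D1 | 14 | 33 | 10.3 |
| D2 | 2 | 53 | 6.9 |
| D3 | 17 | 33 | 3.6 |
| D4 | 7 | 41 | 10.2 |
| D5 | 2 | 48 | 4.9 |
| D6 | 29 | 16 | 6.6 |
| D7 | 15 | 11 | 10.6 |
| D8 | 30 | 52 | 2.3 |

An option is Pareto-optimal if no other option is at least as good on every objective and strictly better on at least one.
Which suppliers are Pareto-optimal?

D1: not dominated.
D2: dominated by D5 (lead time 2≤2, unit cost 48≤53, defect rate 4.9≤6.9).
D3: not dominated.
D4: not dominated.
D5: not dominated.
D6: not dominated.
D7: not dominated (best unit cost).
D8: not dominated (best defect rate).

D1, D3, D4, D5, D6, D7, D8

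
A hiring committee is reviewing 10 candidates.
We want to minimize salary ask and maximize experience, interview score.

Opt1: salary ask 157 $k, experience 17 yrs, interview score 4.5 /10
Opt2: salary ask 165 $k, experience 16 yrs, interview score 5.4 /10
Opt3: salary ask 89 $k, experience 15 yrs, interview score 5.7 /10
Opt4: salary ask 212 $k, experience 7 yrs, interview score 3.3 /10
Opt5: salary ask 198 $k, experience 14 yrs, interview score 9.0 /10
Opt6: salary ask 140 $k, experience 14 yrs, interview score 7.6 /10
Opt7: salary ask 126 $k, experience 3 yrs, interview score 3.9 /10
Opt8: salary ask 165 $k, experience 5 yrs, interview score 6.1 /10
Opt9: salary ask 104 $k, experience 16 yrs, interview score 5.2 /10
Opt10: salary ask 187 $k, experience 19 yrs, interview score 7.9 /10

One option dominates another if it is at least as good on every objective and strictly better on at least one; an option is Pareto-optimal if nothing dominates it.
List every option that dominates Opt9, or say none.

none

Opt1: worse on salary ask (157 vs 104).
Opt2: worse on salary ask (165 vs 104).
Opt3: worse on experience (15 vs 16).
Opt4: worse on salary ask (212 vs 104).
Opt5: worse on salary ask (198 vs 104).
Opt6: worse on salary ask (140 vs 104).
Opt7: worse on salary ask (126 vs 104).
Opt8: worse on salary ask (165 vs 104).
Opt10: worse on salary ask (187 vs 104).
No option dominates Opt9.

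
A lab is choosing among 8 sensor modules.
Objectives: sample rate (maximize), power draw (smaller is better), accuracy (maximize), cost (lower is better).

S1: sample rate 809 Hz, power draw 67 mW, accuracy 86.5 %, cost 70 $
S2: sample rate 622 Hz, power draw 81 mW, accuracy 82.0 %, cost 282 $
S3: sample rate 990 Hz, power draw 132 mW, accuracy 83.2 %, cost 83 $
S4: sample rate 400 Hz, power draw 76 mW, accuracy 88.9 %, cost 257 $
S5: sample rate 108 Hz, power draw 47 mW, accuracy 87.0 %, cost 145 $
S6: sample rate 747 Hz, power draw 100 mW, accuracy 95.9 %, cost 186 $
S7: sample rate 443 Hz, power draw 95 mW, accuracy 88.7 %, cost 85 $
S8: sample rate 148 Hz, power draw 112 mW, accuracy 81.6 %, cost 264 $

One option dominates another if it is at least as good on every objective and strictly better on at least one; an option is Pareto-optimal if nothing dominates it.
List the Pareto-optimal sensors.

S1, S3, S4, S5, S6, S7

S1: not dominated (best cost).
S2: dominated by S1 (sample rate 809≥622, power draw 67≤81, accuracy 86.5≥82.0, cost 70≤282).
S3: not dominated (best sample rate).
S4: not dominated.
S5: not dominated (best power draw).
S6: not dominated (best accuracy).
S7: not dominated.
S8: dominated by S1 (sample rate 809≥148, power draw 67≤112, accuracy 86.5≥81.6, cost 70≤264).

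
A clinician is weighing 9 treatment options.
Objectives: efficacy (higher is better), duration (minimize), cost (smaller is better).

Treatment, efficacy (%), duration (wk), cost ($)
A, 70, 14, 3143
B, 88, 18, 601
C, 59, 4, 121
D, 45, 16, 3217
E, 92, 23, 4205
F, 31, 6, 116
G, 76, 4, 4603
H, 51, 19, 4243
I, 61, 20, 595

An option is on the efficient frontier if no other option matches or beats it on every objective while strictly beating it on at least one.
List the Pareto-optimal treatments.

A, B, C, E, F, G, I

A: not dominated.
B: not dominated.
C: not dominated.
D: dominated by A (efficacy 70≥45, duration 14≤16, cost 3143≤3217).
E: not dominated (best efficacy).
F: not dominated (best cost).
G: not dominated.
H: dominated by A (efficacy 70≥51, duration 14≤19, cost 3143≤4243).
I: not dominated.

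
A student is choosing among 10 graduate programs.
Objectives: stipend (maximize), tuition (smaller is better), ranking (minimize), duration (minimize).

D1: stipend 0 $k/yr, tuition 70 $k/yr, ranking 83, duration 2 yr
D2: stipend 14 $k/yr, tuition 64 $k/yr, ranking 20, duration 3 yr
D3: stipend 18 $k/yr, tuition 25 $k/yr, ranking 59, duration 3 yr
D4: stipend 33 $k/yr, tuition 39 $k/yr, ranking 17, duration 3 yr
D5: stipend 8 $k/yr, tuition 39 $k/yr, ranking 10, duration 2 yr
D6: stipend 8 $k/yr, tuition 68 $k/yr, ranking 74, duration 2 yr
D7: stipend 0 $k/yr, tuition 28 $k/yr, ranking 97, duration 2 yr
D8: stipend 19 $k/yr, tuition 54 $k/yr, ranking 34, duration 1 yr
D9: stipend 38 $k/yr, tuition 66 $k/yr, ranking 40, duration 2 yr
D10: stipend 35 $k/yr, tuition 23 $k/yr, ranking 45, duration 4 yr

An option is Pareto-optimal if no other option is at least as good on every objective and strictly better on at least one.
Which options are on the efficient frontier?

D3, D4, D5, D7, D8, D9, D10

D1: dominated by D5 (stipend 8≥0, tuition 39≤70, ranking 10≤83, duration 2≤2).
D2: dominated by D4 (stipend 33≥14, tuition 39≤64, ranking 17≤20, duration 3≤3).
D3: not dominated.
D4: not dominated.
D5: not dominated (best ranking).
D6: dominated by D5 (stipend 8≥8, tuition 39≤68, ranking 10≤74, duration 2≤2).
D7: not dominated.
D8: not dominated (best duration).
D9: not dominated (best stipend).
D10: not dominated (best tuition).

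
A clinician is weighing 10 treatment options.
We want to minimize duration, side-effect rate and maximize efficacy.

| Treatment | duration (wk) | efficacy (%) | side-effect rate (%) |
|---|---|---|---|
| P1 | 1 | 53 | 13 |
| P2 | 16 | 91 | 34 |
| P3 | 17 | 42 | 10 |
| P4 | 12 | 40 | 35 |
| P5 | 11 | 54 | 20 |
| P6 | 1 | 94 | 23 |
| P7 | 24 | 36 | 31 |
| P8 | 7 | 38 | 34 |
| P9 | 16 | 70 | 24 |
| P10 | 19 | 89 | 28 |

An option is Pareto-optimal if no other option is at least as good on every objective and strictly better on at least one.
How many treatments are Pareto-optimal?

P1: not dominated.
P2: dominated by P6 (duration 1≤16, efficacy 94≥91, side-effect rate 23≤34).
P3: not dominated (best side-effect rate).
P4: dominated by P1 (duration 1≤12, efficacy 53≥40, side-effect rate 13≤35).
P5: not dominated.
P6: not dominated (best efficacy).
P7: dominated by P1 (duration 1≤24, efficacy 53≥36, side-effect rate 13≤31).
P8: dominated by P1 (duration 1≤7, efficacy 53≥38, side-effect rate 13≤34).
P9: dominated by P6 (duration 1≤16, efficacy 94≥70, side-effect rate 23≤24).
P10: dominated by P6 (duration 1≤19, efficacy 94≥89, side-effect rate 23≤28).
Pareto-optimal: P1, P3, P5, P6 → 4.

4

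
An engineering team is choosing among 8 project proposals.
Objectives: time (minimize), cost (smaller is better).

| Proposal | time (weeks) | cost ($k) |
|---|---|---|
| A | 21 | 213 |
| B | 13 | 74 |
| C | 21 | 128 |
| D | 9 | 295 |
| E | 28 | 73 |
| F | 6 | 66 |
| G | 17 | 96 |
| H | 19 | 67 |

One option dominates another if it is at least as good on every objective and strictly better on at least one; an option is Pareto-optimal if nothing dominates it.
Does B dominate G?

Yes

B vs G: time 13≤17, cost 74≤96 — B is at least as good on every objective with at least one strict improvement.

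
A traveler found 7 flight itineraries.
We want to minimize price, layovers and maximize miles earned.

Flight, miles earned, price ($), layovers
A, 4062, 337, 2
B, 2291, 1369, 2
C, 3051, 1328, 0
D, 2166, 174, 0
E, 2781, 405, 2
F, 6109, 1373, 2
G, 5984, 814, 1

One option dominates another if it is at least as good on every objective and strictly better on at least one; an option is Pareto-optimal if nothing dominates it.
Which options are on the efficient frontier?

A: not dominated.
B: dominated by A (miles earned 4062≥2291, price 337≤1369, layovers 2≤2).
C: not dominated.
D: not dominated (best price).
E: dominated by A (miles earned 4062≥2781, price 337≤405, layovers 2≤2).
F: not dominated (best miles earned).
G: not dominated.

A, C, D, F, G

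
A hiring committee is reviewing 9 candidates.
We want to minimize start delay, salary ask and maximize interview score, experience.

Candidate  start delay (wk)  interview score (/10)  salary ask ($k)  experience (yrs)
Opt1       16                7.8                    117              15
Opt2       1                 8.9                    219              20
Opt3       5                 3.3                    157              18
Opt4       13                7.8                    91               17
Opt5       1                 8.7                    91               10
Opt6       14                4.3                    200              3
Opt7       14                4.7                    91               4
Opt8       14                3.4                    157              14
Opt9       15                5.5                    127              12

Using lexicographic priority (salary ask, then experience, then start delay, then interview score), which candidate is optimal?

First minimize salary ask: best is 91, kept {Opt4, Opt5, Opt7}.
Then maximize experience: best is 17, kept {Opt4}.

Opt4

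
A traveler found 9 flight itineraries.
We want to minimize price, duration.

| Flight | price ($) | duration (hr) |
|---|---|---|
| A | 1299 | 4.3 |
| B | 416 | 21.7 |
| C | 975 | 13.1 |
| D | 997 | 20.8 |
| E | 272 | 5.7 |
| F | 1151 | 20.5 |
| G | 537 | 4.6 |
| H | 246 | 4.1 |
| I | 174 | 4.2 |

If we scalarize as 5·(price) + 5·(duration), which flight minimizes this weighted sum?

I

A: 5·1299 + 5·4.3 = 6516.5
B: 5·416 + 5·21.7 = 2188.5
C: 5·975 + 5·13.1 = 4940.5
D: 5·997 + 5·20.8 = 5089.0
E: 5·272 + 5·5.7 = 1388.5
F: 5·1151 + 5·20.5 = 5857.5
G: 5·537 + 5·4.6 = 2708.0
H: 5·246 + 5·4.1 = 1250.5
I: 5·174 + 5·4.2 = 891.0
Lowest: I at 891.0.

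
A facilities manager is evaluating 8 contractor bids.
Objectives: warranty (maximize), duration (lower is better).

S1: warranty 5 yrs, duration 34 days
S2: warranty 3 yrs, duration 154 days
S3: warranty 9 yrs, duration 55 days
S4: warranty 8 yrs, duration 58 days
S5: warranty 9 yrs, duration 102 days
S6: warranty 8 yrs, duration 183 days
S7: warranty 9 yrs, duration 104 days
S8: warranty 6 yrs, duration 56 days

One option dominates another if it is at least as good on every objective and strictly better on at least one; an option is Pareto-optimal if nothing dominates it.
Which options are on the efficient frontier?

S1: not dominated (best duration).
S2: dominated by S1 (warranty 5≥3, duration 34≤154).
S3: not dominated.
S4: dominated by S3 (warranty 9≥8, duration 55≤58).
S5: dominated by S3 (warranty 9≥9, duration 55≤102).
S6: dominated by S3 (warranty 9≥8, duration 55≤183).
S7: dominated by S3 (warranty 9≥9, duration 55≤104).
S8: dominated by S3 (warranty 9≥6, duration 55≤56).

S1, S3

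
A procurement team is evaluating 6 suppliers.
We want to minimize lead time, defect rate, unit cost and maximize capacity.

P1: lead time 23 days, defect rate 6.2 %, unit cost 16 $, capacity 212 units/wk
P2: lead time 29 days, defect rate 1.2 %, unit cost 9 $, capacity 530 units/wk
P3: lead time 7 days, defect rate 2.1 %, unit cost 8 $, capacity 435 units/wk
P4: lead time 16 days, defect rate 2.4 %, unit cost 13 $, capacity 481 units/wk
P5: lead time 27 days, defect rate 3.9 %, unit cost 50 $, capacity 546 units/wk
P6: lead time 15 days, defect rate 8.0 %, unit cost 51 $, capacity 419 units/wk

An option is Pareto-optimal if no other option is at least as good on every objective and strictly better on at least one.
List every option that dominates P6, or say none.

P3

P3: lead time 7≤15, defect rate 2.1≤8.0, unit cost 8≤51, capacity 435≥419 — dominates P6.
Others (P1, P2, P4, P5) are each worse than P6 on at least one objective.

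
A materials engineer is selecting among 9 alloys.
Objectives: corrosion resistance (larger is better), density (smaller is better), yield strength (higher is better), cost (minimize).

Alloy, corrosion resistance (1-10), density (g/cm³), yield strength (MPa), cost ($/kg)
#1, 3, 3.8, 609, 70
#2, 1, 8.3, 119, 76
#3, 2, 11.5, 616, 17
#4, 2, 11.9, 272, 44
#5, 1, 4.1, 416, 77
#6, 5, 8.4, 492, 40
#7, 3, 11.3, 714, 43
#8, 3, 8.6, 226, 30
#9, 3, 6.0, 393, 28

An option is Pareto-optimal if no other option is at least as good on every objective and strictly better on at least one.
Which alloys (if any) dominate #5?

#1

#1: corrosion resistance 3≥1, density 3.8≤4.1, yield strength 609≥416, cost 70≤77 — dominates #5.
Others (#2, #3, #4, #6, #7, #8, #9) are each worse than #5 on at least one objective.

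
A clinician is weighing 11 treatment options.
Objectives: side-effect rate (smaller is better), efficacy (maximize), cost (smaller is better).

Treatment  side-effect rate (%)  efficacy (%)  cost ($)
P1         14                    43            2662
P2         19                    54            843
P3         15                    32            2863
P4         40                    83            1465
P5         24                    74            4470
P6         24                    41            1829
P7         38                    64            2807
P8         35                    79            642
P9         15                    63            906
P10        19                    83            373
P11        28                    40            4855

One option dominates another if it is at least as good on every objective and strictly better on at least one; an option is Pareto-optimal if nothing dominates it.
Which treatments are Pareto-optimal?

P1, P9, P10

P1: not dominated (best side-effect rate).
P2: dominated by P10 (side-effect rate 19≤19, efficacy 83≥54, cost 373≤843).
P3: dominated by P1 (side-effect rate 14≤15, efficacy 43≥32, cost 2662≤2863).
P4: dominated by P10 (side-effect rate 19≤40, efficacy 83≥83, cost 373≤1465).
P5: dominated by P10 (side-effect rate 19≤24, efficacy 83≥74, cost 373≤4470).
P6: dominated by P2 (side-effect rate 19≤24, efficacy 54≥41, cost 843≤1829).
P7: dominated by P8 (side-effect rate 35≤38, efficacy 79≥64, cost 642≤2807).
P8: dominated by P10 (side-effect rate 19≤35, efficacy 83≥79, cost 373≤642).
P9: not dominated.
P10: not dominated (best cost).
P11: dominated by P1 (side-effect rate 14≤28, efficacy 43≥40, cost 2662≤4855).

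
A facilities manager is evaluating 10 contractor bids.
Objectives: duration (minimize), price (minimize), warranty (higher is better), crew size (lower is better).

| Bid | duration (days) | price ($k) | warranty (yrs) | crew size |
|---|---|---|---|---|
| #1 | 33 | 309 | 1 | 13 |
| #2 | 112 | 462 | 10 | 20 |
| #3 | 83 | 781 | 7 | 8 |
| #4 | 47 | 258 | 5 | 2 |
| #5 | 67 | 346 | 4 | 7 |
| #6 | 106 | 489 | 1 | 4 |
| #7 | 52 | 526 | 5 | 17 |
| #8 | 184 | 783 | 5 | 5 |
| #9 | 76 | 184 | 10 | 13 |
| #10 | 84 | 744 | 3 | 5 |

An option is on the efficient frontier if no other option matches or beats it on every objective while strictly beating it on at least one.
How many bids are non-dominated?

#1: not dominated (best duration).
#2: dominated by #9 (duration 76≤112, price 184≤462, warranty 10≥10, crew size 13≤20).
#3: not dominated.
#4: not dominated (best crew size).
#5: dominated by #4 (duration 47≤67, price 258≤346, warranty 5≥4, crew size 2≤7).
#6: dominated by #4 (duration 47≤106, price 258≤489, warranty 5≥1, crew size 2≤4).
#7: dominated by #4 (duration 47≤52, price 258≤526, warranty 5≥5, crew size 2≤17).
#8: dominated by #4 (duration 47≤184, price 258≤783, warranty 5≥5, crew size 2≤5).
#9: not dominated (best price).
#10: dominated by #4 (duration 47≤84, price 258≤744, warranty 5≥3, crew size 2≤5).
Pareto-optimal: #1, #3, #4, #9 → 4.

4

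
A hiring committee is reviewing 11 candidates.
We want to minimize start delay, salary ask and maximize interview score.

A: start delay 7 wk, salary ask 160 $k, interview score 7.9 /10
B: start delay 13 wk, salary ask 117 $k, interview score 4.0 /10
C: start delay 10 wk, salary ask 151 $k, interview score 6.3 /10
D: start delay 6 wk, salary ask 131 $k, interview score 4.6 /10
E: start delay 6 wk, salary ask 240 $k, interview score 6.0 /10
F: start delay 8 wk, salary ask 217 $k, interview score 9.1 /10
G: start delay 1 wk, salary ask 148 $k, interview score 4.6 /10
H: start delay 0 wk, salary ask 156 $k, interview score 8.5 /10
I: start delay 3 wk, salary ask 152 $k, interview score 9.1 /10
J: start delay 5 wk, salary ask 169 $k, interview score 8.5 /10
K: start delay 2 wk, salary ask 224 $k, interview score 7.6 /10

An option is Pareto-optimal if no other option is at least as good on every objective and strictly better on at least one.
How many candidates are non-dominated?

A: dominated by H (start delay 0≤7, salary ask 156≤160, interview score 8.5≥7.9).
B: not dominated (best salary ask).
C: not dominated.
D: not dominated.
E: dominated by H (start delay 0≤6, salary ask 156≤240, interview score 8.5≥6.0).
F: dominated by I (start delay 3≤8, salary ask 152≤217, interview score 9.1≥9.1).
G: not dominated.
H: not dominated (best start delay).
I: not dominated.
J: dominated by H (start delay 0≤5, salary ask 156≤169, interview score 8.5≥8.5).
K: dominated by H (start delay 0≤2, salary ask 156≤224, interview score 8.5≥7.6).
Pareto-optimal: B, C, D, G, H, I → 6.

6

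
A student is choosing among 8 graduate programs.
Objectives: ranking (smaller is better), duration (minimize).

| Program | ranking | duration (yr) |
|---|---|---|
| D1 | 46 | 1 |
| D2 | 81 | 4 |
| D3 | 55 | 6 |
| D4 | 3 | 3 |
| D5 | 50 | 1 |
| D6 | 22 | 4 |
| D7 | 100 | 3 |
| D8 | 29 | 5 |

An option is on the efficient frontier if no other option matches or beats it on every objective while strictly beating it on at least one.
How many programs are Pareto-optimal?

D1: not dominated.
D2: dominated by D1 (ranking 46≤81, duration 1≤4).
D3: dominated by D1 (ranking 46≤55, duration 1≤6).
D4: not dominated (best ranking).
D5: dominated by D1 (ranking 46≤50, duration 1≤1).
D6: dominated by D4 (ranking 3≤22, duration 3≤4).
D7: dominated by D1 (ranking 46≤100, duration 1≤3).
D8: dominated by D4 (ranking 3≤29, duration 3≤5).
Pareto-optimal: D1, D4 → 2.

2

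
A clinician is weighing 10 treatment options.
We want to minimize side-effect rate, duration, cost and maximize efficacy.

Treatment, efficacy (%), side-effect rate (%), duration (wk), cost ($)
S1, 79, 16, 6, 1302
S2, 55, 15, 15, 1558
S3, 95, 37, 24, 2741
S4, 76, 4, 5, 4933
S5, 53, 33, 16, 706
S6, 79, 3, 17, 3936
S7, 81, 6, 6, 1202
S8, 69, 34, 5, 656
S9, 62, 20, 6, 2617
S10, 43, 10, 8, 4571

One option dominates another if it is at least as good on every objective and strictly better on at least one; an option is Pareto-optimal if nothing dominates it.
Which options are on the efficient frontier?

S3, S4, S5, S6, S7, S8

S1: dominated by S7 (efficacy 81≥79, side-effect rate 6≤16, duration 6≤6, cost 1202≤1302).
S2: dominated by S7 (efficacy 81≥55, side-effect rate 6≤15, duration 6≤15, cost 1202≤1558).
S3: not dominated (best efficacy).
S4: not dominated.
S5: not dominated.
S6: not dominated (best side-effect rate).
S7: not dominated.
S8: not dominated (best cost).
S9: dominated by S1 (efficacy 79≥62, side-effect rate 16≤20, duration 6≤6, cost 1302≤2617).
S10: dominated by S7 (efficacy 81≥43, side-effect rate 6≤10, duration 6≤8, cost 1202≤4571).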